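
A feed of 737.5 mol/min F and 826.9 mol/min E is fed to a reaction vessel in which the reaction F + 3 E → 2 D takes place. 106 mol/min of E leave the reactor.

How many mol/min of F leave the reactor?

For E: n = n₀ − 3ξ → 106 = 826.9 − 3ξ, giving ξ = 240.3 mol/min.
Outlet amounts (n = n₀ + ν ξ):
  F: 737.5 − 1(240.3) = 497.2
  E: 826.9 − 3(240.3) = 106
  D: 0 + 2(240.3) = 480.6

497 mol/min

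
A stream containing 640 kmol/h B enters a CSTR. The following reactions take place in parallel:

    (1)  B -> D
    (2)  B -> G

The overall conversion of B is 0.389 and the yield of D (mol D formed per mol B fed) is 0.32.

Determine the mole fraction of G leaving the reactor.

Yield of D: 1ξ₁ / 640 = 0.32 → ξ₁ = 204.8 kmol/h.
Conversion of B: 1ξ₁ + 1ξ₂ = 0.389 × 640 = 249 → ξ₂ = 44.16 kmol/h.
Outlet amounts (n = n₀ + Σ ν·ξ):
  B: 640 − 1(204.8) − 1(44.16) = 391
  D: 0 + 1(204.8) = 204.8
  G: 0 + 1(44.16) = 44.16
Total out = 640 kmol/h; y_G = 44.16 / 640 = 0.069.

0.069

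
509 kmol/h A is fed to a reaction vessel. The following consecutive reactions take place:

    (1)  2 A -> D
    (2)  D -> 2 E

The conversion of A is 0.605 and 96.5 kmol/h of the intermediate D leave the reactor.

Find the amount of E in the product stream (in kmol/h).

115 kmol/h

Conversion of A: A consumed = 2ξ₁ = 0.605 × 509 → ξ₁ = 154 kmol/h.
D balance: n_D = 0 + 1ξ₁ − 1ξ₂ = 96.5 → ξ₂ = (1·154 − 96.5)/1 = 57.47 kmol/h.
Outlet amounts (n = n₀ + Σ ν·ξ):
  A: 509 − 2(154) = 201.1
  D: 0 + 1(154) − 1(57.47) = 96.5
  E: 0 + 2(57.47) = 114.9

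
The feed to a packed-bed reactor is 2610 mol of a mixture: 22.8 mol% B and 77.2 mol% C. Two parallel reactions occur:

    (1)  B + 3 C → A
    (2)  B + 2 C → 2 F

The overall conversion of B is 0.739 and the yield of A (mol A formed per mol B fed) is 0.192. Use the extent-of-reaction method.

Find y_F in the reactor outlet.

Yield of A: 1ξ₁ / 595.1 = 0.192 → ξ₁ = 114.3 mol.
Conversion of B: 1ξ₁ + 1ξ₂ = 0.739 × 595.1 = 439.8 → ξ₂ = 325.5 mol.
Outlet amounts (n = n₀ + Σ ν·ξ):
  B: 595.1 − 1(114.3) − 1(325.5) = 155.3
  C: 2015 − 3(114.3) − 2(325.5) = 1021
  A: 0 + 1(114.3) = 114.3
  F: 0 + 2(325.5) = 651
Total out = 1942 mol; y_F = 651 / 1942 = 0.3353.

0.335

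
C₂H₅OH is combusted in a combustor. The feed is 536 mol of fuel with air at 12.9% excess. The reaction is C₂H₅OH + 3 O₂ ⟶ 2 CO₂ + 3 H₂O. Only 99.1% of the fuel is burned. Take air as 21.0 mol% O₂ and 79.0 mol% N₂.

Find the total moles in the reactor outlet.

9710 mol

Stoichiometric O₂ = 3 × 536 = 1608 mol; O₂ fed = 1608 × 1.129 = 1815 mol.
N₂ fed = 1815 × 79/21 = 6829 mol.
Fuel reacted = 0.991 × 536 → ξ = 531.2 mol.
Outlet (n = n₀ + ν ξ):
  C₂H₅OH: 536 − 1(531.2) = 4.824
  O₂: 1815 − 3(531.2) = 221.9
  N₂: 6829 (inert)
  CO₂: 0 + 2(531.2) = 1062
  H₂O: 0 + 3(531.2) = 1594
Total out = 4.824 + 221.9 + 6829 + 1062 + 1594 = 9712 mol.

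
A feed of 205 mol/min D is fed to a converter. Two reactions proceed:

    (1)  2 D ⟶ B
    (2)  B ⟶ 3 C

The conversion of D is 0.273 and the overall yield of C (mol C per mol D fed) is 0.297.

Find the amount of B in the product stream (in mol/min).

7.69 mol/min

Conversion of D: D consumed = 2ξ₁ = 0.273 × 205 → ξ₁ = 27.98 mol/min.
Yield of C: 3ξ₂ / 205 = 0.297 → ξ₂ = 20.29 mol/min.
Outlet amounts (n = n₀ + Σ ν·ξ):
  D: 205 − 2(27.98) = 149
  B: 0 + 1(27.98) − 1(20.29) = 7.688
  C: 0 + 3(20.29) = 60.88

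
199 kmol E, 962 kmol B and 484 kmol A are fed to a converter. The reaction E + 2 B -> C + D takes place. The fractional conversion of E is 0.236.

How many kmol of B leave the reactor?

E reacted = 0.236 × 199 = 46.96 kmol; ν_E = −1, so ξ = 46.96/1 = 46.96 kmol.
Outlet amounts (n = n₀ + ν ξ):
  E: 199 − 1(46.96) = 152
  B: 962 − 2(46.96) = 868.1
  C: 0 + 1(46.96) = 46.96
  D: 0 + 1(46.96) = 46.96
  A: 484 (inert)

868 kmol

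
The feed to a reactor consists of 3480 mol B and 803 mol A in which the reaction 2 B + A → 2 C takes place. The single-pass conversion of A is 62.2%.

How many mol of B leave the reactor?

A reacted = 0.622 × 803 = 499.5 mol; ν_A = −1, so ξ = 499.5/1 = 499.5 mol.
Outlet amounts (n = n₀ + ν ξ):
  B: 3480 − 2(499.5) = 2481
  A: 803 − 1(499.5) = 303.5
  C: 0 + 2(499.5) = 998.9

2480 mol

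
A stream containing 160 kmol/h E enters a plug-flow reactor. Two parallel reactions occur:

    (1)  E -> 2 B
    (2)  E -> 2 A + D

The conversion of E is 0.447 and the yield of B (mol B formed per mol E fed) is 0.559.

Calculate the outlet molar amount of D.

26.8 kmol/h

Yield of B: 2ξ₁ / 160 = 0.559 → ξ₁ = 44.72 kmol/h.
Conversion of E: 1ξ₁ + 1ξ₂ = 0.447 × 160 = 71.52 → ξ₂ = 26.8 kmol/h.
Outlet amounts (n = n₀ + Σ ν·ξ):
  E: 160 − 1(44.72) − 1(26.8) = 88.48
  B: 0 + 2(44.72) = 89.44
  A: 0 + 2(26.8) = 53.6
  D: 0 + 1(26.8) = 26.8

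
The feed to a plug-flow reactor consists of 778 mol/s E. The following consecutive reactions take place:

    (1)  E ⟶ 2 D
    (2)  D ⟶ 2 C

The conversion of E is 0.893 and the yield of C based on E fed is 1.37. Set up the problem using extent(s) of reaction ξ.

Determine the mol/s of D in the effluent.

Conversion of E: E consumed = 1ξ₁ = 0.893 × 778 → ξ₁ = 694.8 mol/s.
Yield of C: 2ξ₂ / 778 = 1.37 → ξ₂ = 532.9 mol/s.
Outlet amounts (n = n₀ + Σ ν·ξ):
  E: 778 − 1(694.8) = 83.25
  D: 0 + 2(694.8) − 1(532.9) = 856.6
  C: 0 + 2(532.9) = 1066

857 mol/s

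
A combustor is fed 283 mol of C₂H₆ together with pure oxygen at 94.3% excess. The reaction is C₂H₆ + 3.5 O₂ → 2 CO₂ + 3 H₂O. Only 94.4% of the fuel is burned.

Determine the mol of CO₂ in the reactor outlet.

534 mol

Stoichiometric O₂ = 3.5 × 283 = 990.5 mol; O₂ fed = 990.5 × 1.943 = 1925 mol.
Fuel reacted = 0.944 × 283 → ξ = 267.2 mol.
Outlet (n = n₀ + ν ξ):
  C₂H₆: 283 − 1(267.2) = 15.85
  O₂: 1925 − 3.5(267.2) = 989.5
  CO₂: 0 + 2(267.2) = 534.3
  H₂O: 0 + 3(267.2) = 801.5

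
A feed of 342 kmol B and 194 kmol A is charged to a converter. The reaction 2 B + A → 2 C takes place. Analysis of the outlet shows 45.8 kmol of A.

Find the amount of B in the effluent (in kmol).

45.6 kmol

For A: n = n₀ − 1ξ → 45.8 = 194 − 1ξ, giving ξ = 148.2 kmol.
Outlet amounts (n = n₀ + ν ξ):
  B: 342 − 2(148.2) = 45.6
  A: 194 − 1(148.2) = 45.8
  C: 0 + 2(148.2) = 296.4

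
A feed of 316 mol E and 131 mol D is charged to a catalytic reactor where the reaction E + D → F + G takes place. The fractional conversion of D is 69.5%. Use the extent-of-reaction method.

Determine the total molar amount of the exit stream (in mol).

447 mol

D reacted = 0.695 × 131 = 91.04 mol; ν_D = −1, so ξ = 91.04/1 = 91.04 mol.
Outlet amounts (n = n₀ + ν ξ):
  E: 316 − 1(91.04) = 225
  D: 131 − 1(91.04) = 39.96
  F: 0 + 1(91.04) = 91.04
  G: 0 + 1(91.04) = 91.04
Total out = 225 + 39.96 + 91.04 + 91.04 = 447 mol.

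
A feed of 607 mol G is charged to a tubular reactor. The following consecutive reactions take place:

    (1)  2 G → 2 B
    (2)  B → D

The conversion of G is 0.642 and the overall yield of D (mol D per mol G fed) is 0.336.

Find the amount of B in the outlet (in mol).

Conversion of G: G consumed = 2ξ₁ = 0.642 × 607 → ξ₁ = 194.8 mol.
Yield of D: 1ξ₂ / 607 = 0.336 → ξ₂ = 204 mol.
Outlet amounts (n = n₀ + Σ ν·ξ):
  G: 607 − 2(194.8) = 217.3
  B: 0 + 2(194.8) − 1(204) = 185.7
  D: 0 + 1(204) = 204

186 mol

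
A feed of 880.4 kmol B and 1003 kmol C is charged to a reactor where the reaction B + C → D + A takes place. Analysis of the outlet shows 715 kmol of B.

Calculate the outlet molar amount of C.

838 kmol

For B: n = n₀ − 1ξ → 715 = 880.4 − 1ξ, giving ξ = 165.4 kmol.
Outlet amounts (n = n₀ + ν ξ):
  B: 880.4 − 1(165.4) = 715
  C: 1003 − 1(165.4) = 837.6
  D: 0 + 1(165.4) = 165.4
  A: 0 + 1(165.4) = 165.4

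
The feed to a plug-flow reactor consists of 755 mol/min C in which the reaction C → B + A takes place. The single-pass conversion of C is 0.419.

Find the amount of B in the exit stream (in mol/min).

316 mol/min

C reacted = 0.419 × 755 = 316.3 mol/min; ν_C = −1, so ξ = 316.3/1 = 316.3 mol/min.
Outlet amounts (n = n₀ + ν ξ):
  C: 755 − 1(316.3) = 438.7
  B: 0 + 1(316.3) = 316.3
  A: 0 + 1(316.3) = 316.3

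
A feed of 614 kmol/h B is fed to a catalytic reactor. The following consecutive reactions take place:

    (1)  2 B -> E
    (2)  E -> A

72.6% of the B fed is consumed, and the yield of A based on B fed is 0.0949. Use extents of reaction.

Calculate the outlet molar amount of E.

Conversion of B: B consumed = 2ξ₁ = 0.726 × 614 → ξ₁ = 222.9 kmol/h.
Yield of A: 1ξ₂ / 614 = 0.0949 → ξ₂ = 58.27 kmol/h.
Outlet amounts (n = n₀ + Σ ν·ξ):
  B: 614 − 2(222.9) = 168.2
  E: 0 + 1(222.9) − 1(58.27) = 164.6
  A: 0 + 1(58.27) = 58.27

165 kmol/h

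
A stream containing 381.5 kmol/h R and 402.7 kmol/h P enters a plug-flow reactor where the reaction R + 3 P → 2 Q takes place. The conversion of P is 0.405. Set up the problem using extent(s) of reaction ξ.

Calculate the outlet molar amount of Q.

P reacted = 0.405 × 402.7 = 163.1 kmol/h; ν_P = −3, so ξ = 163.1/3 = 54.36 kmol/h.
Outlet amounts (n = n₀ + ν ξ):
  R: 381.5 − 1(54.36) = 327.1
  P: 402.7 − 3(54.36) = 239.6
  Q: 0 + 2(54.36) = 108.7

109 kmol/h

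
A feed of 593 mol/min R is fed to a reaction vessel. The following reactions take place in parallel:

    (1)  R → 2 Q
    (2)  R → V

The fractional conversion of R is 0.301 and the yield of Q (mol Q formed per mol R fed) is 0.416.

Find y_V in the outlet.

0.077

Yield of Q: 2ξ₁ / 593 = 0.416 → ξ₁ = 123.3 mol/min.
Conversion of R: 1ξ₁ + 1ξ₂ = 0.301 × 593 = 178.5 → ξ₂ = 55.15 mol/min.
Outlet amounts (n = n₀ + Σ ν·ξ):
  R: 593 − 1(123.3) − 1(55.15) = 414.5
  Q: 0 + 2(123.3) = 246.7
  V: 0 + 1(55.15) = 55.15
Total out = 716.3 mol/min; y_V = 55.15 / 716.3 = 0.07699.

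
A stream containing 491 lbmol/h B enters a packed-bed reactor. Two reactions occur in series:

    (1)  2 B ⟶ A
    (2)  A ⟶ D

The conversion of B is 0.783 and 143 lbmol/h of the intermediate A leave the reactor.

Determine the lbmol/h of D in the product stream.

Conversion of B: B consumed = 2ξ₁ = 0.783 × 491 → ξ₁ = 192.2 lbmol/h.
A balance: n_A = 0 + 1ξ₁ − 1ξ₂ = 143 → ξ₂ = (1·192.2 − 143)/1 = 49.23 lbmol/h.
Outlet amounts (n = n₀ + Σ ν·ξ):
  B: 491 − 2(192.2) = 106.5
  A: 0 + 1(192.2) − 1(49.23) = 143
  D: 0 + 1(49.23) = 49.23

49.2 lbmol/h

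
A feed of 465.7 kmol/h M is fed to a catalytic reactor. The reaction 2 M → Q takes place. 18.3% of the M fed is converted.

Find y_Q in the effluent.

M reacted = 0.183 × 465.7 = 85.22 kmol/h; ν_M = −2, so ξ = 85.22/2 = 42.61 kmol/h.
Outlet amounts (n = n₀ + ν ξ):
  M: 465.7 − 2(42.61) = 380.5
  Q: 0 + 1(42.61) = 42.61
Total out = 423.1 kmol/h; y_Q = 42.61 / 423.1 = 0.1007.

0.101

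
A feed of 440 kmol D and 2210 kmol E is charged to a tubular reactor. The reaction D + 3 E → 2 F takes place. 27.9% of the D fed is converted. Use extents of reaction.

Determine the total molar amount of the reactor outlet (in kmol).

D reacted = 0.279 × 440 = 122.8 kmol; ν_D = −1, so ξ = 122.8/1 = 122.8 kmol.
Outlet amounts (n = n₀ + ν ξ):
  D: 440 − 1(122.8) = 317.2
  E: 2210 − 3(122.8) = 1842
  F: 0 + 2(122.8) = 245.5
Total out = 317.2 + 1842 + 245.5 = 2404 kmol.

2400 kmol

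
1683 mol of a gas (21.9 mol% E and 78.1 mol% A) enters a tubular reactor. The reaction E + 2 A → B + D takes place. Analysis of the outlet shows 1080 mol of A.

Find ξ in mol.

For A: n = n₀ − 2ξ → 1080 = 1314 − 2ξ, giving ξ = 117.2 mol.
Outlet amounts (n = n₀ + ν ξ):
  E: 368.6 − 1(117.2) = 251.4
  A: 1314 − 2(117.2) = 1080
  B: 0 + 1(117.2) = 117.2
  D: 0 + 1(117.2) = 117.2

ξ = 117 mol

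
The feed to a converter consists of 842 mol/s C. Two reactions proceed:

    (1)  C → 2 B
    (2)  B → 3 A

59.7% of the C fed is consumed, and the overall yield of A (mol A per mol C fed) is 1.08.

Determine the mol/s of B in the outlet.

Conversion of C: C consumed = 1ξ₁ = 0.597 × 842 → ξ₁ = 502.7 mol/s.
Yield of A: 3ξ₂ / 842 = 1.08 → ξ₂ = 303.1 mol/s.
Outlet amounts (n = n₀ + Σ ν·ξ):
  C: 842 − 1(502.7) = 339.3
  B: 0 + 2(502.7) − 1(303.1) = 702.2
  A: 0 + 3(303.1) = 909.4

702 mol/s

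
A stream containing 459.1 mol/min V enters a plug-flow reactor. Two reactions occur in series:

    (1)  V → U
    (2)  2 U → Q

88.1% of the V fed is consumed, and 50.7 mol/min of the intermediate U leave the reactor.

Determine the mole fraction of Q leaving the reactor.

Conversion of V: V consumed = 1ξ₁ = 0.881 × 459.1 → ξ₁ = 404.5 mol/min.
U balance: n_U = 0 + 1ξ₁ − 2ξ₂ = 50.7 → ξ₂ = (1·404.5 − 50.7)/2 = 176.9 mol/min.
Outlet amounts (n = n₀ + Σ ν·ξ):
  V: 459.1 − 1(404.5) = 54.63
  U: 0 + 1(404.5) − 2(176.9) = 50.7
  Q: 0 + 1(176.9) = 176.9
Total out = 282.2 mol/min; y_Q = 176.9 / 282.2 = 0.6268.

0.627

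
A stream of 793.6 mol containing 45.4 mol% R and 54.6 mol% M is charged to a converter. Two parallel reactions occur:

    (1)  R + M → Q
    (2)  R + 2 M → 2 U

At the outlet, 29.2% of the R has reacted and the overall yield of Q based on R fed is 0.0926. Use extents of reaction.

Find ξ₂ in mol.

ξ₂ = 71.8 mol

Yield of Q: 1ξ₁ / 360.3 = 0.0926 → ξ₁ = 33.36 mol.
Conversion of R: 1ξ₁ + 1ξ₂ = 0.292 × 360.3 = 105.2 → ξ₂ = 71.84 mol.
Outlet amounts (n = n₀ + Σ ν·ξ):
  R: 360.3 − 1(33.36) − 1(71.84) = 255.1
  M: 433.3 − 1(33.36) − 2(71.84) = 256.3
  Q: 0 + 1(33.36) = 33.36
  U: 0 + 2(71.84) = 143.7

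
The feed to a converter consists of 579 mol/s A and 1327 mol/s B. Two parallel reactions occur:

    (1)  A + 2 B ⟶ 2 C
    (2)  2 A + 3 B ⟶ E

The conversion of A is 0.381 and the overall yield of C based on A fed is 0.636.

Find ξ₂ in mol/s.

ξ₂ = 18.2 mol/s

Yield of C: 2ξ₁ / 579 = 0.636 → ξ₁ = 184.1 mol/s.
Conversion of A: 1ξ₁ + 2ξ₂ = 0.381 × 579 = 220.6 → ξ₂ = 18.24 mol/s.
Outlet amounts (n = n₀ + Σ ν·ξ):
  A: 579 − 1(184.1) − 2(18.24) = 358.4
  B: 1327 − 2(184.1) − 3(18.24) = 904
  C: 0 + 2(184.1) = 368.2
  E: 0 + 1(18.24) = 18.24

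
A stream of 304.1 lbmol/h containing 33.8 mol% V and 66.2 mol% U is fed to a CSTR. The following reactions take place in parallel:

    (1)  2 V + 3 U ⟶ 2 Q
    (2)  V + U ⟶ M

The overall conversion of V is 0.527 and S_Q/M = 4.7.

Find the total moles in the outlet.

Conversion of V: V consumed = 0.527 × 102.8 = 54.17 lbmol/h = 2ξ₁ + 1ξ₂.
Selectivity: 2ξ₁ / (1ξ₂) = 4.7 → ξ₁ = 2.35 ξ₂.
Substitute: (2·2.35 + 1) ξ₂ = 54.17 → ξ₂ = 9.503 lbmol/h, ξ₁ = 22.33 lbmol/h.
Outlet amounts (n = n₀ + Σ ν·ξ):
  V: 102.8 − 2(22.33) − 1(9.503) = 48.62
  U: 201.3 − 3(22.33) − 1(9.503) = 124.8
  Q: 0 + 2(22.33) = 44.66
  M: 0 + 1(9.503) = 9.503
Total out = 48.62 + 124.8 + 44.66 + 9.503 = 227.6 lbmol/h.

228 lbmol/h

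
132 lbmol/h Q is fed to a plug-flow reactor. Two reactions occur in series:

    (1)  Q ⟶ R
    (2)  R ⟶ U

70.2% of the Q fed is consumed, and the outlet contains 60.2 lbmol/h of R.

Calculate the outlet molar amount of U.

32.5 lbmol/h

Conversion of Q: Q consumed = 1ξ₁ = 0.702 × 132 → ξ₁ = 92.66 lbmol/h.
R balance: n_R = 0 + 1ξ₁ − 1ξ₂ = 60.2 → ξ₂ = (1·92.66 − 60.2)/1 = 32.46 lbmol/h.
Outlet amounts (n = n₀ + Σ ν·ξ):
  Q: 132 − 1(92.66) = 39.34
  R: 0 + 1(92.66) − 1(32.46) = 60.2
  U: 0 + 1(32.46) = 32.46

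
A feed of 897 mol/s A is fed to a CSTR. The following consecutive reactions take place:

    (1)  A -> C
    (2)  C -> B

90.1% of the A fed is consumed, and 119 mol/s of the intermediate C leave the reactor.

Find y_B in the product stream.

Conversion of A: A consumed = 1ξ₁ = 0.901 × 897 → ξ₁ = 808.2 mol/s.
C balance: n_C = 0 + 1ξ₁ − 1ξ₂ = 119 → ξ₂ = (1·808.2 − 119)/1 = 689.2 mol/s.
Outlet amounts (n = n₀ + Σ ν·ξ):
  A: 897 − 1(808.2) = 88.8
  C: 0 + 1(808.2) − 1(689.2) = 119
  B: 0 + 1(689.2) = 689.2
Total out = 897 mol/s; y_B = 689.2 / 897 = 0.7683.

0.768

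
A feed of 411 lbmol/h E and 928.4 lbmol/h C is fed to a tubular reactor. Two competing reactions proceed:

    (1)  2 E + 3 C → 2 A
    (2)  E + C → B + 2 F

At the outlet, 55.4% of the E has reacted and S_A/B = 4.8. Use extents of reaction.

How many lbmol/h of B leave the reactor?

Conversion of E: E consumed = 0.554 × 411 = 227.7 lbmol/h = 2ξ₁ + 1ξ₂.
Selectivity: 2ξ₁ / (1ξ₂) = 4.8 → ξ₁ = 2.4 ξ₂.
Substitute: (2·2.4 + 1) ξ₂ = 227.7 → ξ₂ = 39.26 lbmol/h, ξ₁ = 94.22 lbmol/h.
Outlet amounts (n = n₀ + Σ ν·ξ):
  E: 411 − 2(94.22) − 1(39.26) = 183.3
  C: 928.4 − 3(94.22) − 1(39.26) = 606.5
  A: 0 + 2(94.22) = 188.4
  B: 0 + 1(39.26) = 39.26
  F: 0 + 2(39.26) = 78.52

39.3 lbmol/h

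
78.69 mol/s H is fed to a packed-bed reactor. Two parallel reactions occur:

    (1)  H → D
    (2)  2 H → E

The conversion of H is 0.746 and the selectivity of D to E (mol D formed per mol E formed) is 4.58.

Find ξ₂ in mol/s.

ξ₂ = 8.92 mol/s

Conversion of H: H consumed = 0.746 × 78.69 = 58.7 mol/s = 1ξ₁ + 2ξ₂.
Selectivity: 1ξ₁ / (1ξ₂) = 4.58 → ξ₁ = 4.58 ξ₂.
Substitute: (1·4.58 + 2) ξ₂ = 58.7 → ξ₂ = 8.921 mol/s, ξ₁ = 40.86 mol/s.
Outlet amounts (n = n₀ + Σ ν·ξ):
  H: 78.69 − 1(40.86) − 2(8.921) = 19.99
  D: 0 + 1(40.86) = 40.86
  E: 0 + 1(8.921) = 8.921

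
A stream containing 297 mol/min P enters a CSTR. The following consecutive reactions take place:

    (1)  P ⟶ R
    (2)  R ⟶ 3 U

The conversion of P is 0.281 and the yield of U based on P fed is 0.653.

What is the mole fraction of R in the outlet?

Conversion of P: P consumed = 1ξ₁ = 0.281 × 297 → ξ₁ = 83.46 mol/min.
Yield of U: 3ξ₂ / 297 = 0.653 → ξ₂ = 64.65 mol/min.
Outlet amounts (n = n₀ + Σ ν·ξ):
  P: 297 − 1(83.46) = 213.5
  R: 0 + 1(83.46) − 1(64.65) = 18.81
  U: 0 + 3(64.65) = 193.9
Total out = 426.3 mol/min; y_R = 18.81 / 426.3 = 0.04412.

0.0441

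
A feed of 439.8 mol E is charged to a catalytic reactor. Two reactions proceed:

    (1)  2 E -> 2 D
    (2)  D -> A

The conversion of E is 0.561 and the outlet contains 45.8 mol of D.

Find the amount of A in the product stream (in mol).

201 mol

Conversion of E: E consumed = 2ξ₁ = 0.561 × 439.8 → ξ₁ = 123.4 mol.
D balance: n_D = 0 + 2ξ₁ − 1ξ₂ = 45.8 → ξ₂ = (2·123.4 − 45.8)/1 = 200.9 mol.
Outlet amounts (n = n₀ + Σ ν·ξ):
  E: 439.8 − 2(123.4) = 193.1
  D: 0 + 2(123.4) − 1(200.9) = 45.8
  A: 0 + 1(200.9) = 200.9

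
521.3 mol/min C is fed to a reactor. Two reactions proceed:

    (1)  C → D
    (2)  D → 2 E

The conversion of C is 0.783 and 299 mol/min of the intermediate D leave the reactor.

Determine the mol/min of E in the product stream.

Conversion of C: C consumed = 1ξ₁ = 0.783 × 521.3 → ξ₁ = 408.2 mol/min.
D balance: n_D = 0 + 1ξ₁ − 1ξ₂ = 299 → ξ₂ = (1·408.2 − 299)/1 = 109.2 mol/min.
Outlet amounts (n = n₀ + Σ ν·ξ):
  C: 521.3 − 1(408.2) = 113.1
  D: 0 + 1(408.2) − 1(109.2) = 299
  E: 0 + 2(109.2) = 218.4

218 mol/min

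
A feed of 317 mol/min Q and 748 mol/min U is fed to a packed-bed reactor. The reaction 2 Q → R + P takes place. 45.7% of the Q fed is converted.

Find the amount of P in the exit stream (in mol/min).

72.4 mol/min

Q reacted = 0.457 × 317 = 144.9 mol/min; ν_Q = −2, so ξ = 144.9/2 = 72.43 mol/min.
Outlet amounts (n = n₀ + ν ξ):
  Q: 317 − 2(72.43) = 172.1
  R: 0 + 1(72.43) = 72.43
  P: 0 + 1(72.43) = 72.43
  U: 748 (inert)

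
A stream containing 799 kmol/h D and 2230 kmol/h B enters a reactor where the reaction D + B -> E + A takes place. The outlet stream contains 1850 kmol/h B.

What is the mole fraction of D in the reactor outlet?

For B: n = n₀ − 1ξ → 1850 = 2230 − 1ξ, giving ξ = 380 kmol/h.
Outlet amounts (n = n₀ + ν ξ):
  D: 799 − 1(380) = 419
  B: 2230 − 1(380) = 1850
  E: 0 + 1(380) = 380
  A: 0 + 1(380) = 380
Total out = 3029 kmol/h; y_D = 419 / 3029 = 0.1383.

0.138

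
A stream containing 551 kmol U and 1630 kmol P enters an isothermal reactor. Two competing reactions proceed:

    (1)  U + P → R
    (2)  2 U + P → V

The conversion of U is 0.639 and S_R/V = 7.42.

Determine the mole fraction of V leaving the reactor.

0.0204

Conversion of U: U consumed = 0.639 × 551 = 352.1 kmol = 1ξ₁ + 2ξ₂.
Selectivity: 1ξ₁ / (1ξ₂) = 7.42 → ξ₁ = 7.42 ξ₂.
Substitute: (1·7.42 + 2) ξ₂ = 352.1 → ξ₂ = 37.38 kmol, ξ₁ = 277.3 kmol.
Outlet amounts (n = n₀ + Σ ν·ξ):
  U: 551 − 1(277.3) − 2(37.38) = 198.9
  P: 1630 − 1(277.3) − 1(37.38) = 1315
  R: 0 + 1(277.3) = 277.3
  V: 0 + 1(37.38) = 37.38
Total out = 1829 kmol; y_V = 37.38 / 1829 = 0.02044.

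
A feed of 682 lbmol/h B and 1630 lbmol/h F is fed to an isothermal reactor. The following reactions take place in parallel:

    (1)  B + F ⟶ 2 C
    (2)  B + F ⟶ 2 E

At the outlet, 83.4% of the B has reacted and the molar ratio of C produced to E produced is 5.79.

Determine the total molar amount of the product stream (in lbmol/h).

Conversion of B: B consumed = 0.834 × 682 = 568.8 lbmol/h = 1ξ₁ + 1ξ₂.
Selectivity: 2ξ₁ / (2ξ₂) = 5.79 → ξ₁ = 5.79 ξ₂.
Substitute: (1·5.79 + 1) ξ₂ = 568.8 → ξ₂ = 83.77 lbmol/h, ξ₁ = 485 lbmol/h.
Outlet amounts (n = n₀ + Σ ν·ξ):
  B: 682 − 1(485) − 1(83.77) = 113.2
  F: 1630 − 1(485) − 1(83.77) = 1061
  C: 0 + 2(485) = 970
  E: 0 + 2(83.77) = 167.5
Total out = 113.2 + 1061 + 970 + 167.5 = 2312 lbmol/h.

2310 lbmol/h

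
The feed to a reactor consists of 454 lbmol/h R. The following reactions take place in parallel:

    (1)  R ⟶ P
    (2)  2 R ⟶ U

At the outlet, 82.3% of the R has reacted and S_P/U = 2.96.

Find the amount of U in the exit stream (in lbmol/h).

Conversion of R: R consumed = 0.823 × 454 = 373.6 lbmol/h = 1ξ₁ + 2ξ₂.
Selectivity: 1ξ₁ / (1ξ₂) = 2.96 → ξ₁ = 2.96 ξ₂.
Substitute: (1·2.96 + 2) ξ₂ = 373.6 → ξ₂ = 75.33 lbmol/h, ξ₁ = 223 lbmol/h.
Outlet amounts (n = n₀ + Σ ν·ξ):
  R: 454 − 1(223) − 2(75.33) = 80.36
  P: 0 + 1(223) = 223
  U: 0 + 1(75.33) = 75.33

75.3 lbmol/h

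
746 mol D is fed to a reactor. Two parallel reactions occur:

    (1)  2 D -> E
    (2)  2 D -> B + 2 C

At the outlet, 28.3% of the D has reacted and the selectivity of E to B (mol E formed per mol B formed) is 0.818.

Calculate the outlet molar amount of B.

58.1 mol

Conversion of D: D consumed = 0.283 × 746 = 211.1 mol = 2ξ₁ + 2ξ₂.
Selectivity: 1ξ₁ / (1ξ₂) = 0.818 → ξ₁ = 0.818 ξ₂.
Substitute: (2·0.818 + 2) ξ₂ = 211.1 → ξ₂ = 58.06 mol, ξ₁ = 47.5 mol.
Outlet amounts (n = n₀ + Σ ν·ξ):
  D: 746 − 2(47.5) − 2(58.06) = 534.9
  E: 0 + 1(47.5) = 47.5
  B: 0 + 1(58.06) = 58.06
  C: 0 + 2(58.06) = 116.1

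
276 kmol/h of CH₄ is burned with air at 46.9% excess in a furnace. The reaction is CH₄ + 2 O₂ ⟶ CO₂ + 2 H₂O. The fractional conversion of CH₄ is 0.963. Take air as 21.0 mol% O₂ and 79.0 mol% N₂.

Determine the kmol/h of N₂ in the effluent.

Stoichiometric O₂ = 2 × 276 = 552 kmol/h; O₂ fed = 552 × 1.469 = 810.9 kmol/h.
N₂ fed = 810.9 × 79/21 = 3050 kmol/h.
Fuel reacted = 0.963 × 276 → ξ = 265.8 kmol/h.
Outlet (n = n₀ + ν ξ):
  CH₄: 276 − 1(265.8) = 10.21
  O₂: 810.9 − 2(265.8) = 279.3
  N₂: 3050 (inert)
  CO₂: 0 + 1(265.8) = 265.8
  H₂O: 0 + 2(265.8) = 531.6

3050 kmol/h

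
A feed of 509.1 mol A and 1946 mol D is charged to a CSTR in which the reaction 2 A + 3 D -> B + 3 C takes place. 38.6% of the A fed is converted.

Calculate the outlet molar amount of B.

A reacted = 0.386 × 509.1 = 196.5 mol; ν_A = −2, so ξ = 196.5/2 = 98.26 mol.
Outlet amounts (n = n₀ + ν ξ):
  A: 509.1 − 2(98.26) = 312.6
  D: 1946 − 3(98.26) = 1651
  B: 0 + 1(98.26) = 98.26
  C: 0 + 3(98.26) = 294.8

98.3 mol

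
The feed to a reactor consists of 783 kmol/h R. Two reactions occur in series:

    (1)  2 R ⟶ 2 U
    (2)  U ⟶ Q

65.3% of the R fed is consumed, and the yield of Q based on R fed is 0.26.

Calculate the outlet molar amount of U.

Conversion of R: R consumed = 2ξ₁ = 0.653 × 783 → ξ₁ = 255.6 kmol/h.
Yield of Q: 1ξ₂ / 783 = 0.26 → ξ₂ = 203.6 kmol/h.
Outlet amounts (n = n₀ + Σ ν·ξ):
  R: 783 − 2(255.6) = 271.7
  U: 0 + 2(255.6) − 1(203.6) = 307.7
  Q: 0 + 1(203.6) = 203.6

308 kmol/h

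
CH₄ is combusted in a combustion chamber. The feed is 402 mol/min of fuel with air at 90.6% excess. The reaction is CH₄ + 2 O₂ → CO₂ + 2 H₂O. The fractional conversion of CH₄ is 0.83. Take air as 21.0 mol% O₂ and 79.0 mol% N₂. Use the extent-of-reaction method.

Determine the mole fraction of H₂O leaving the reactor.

Stoichiometric O₂ = 2 × 402 = 804 mol/min; O₂ fed = 804 × 1.906 = 1532 mol/min.
N₂ fed = 1532 × 79/21 = 5765 mol/min.
Fuel reacted = 0.83 × 402 → ξ = 333.7 mol/min.
Outlet (n = n₀ + ν ξ):
  CH₄: 402 − 1(333.7) = 68.34
  O₂: 1532 − 2(333.7) = 865.1
  N₂: 5765 (inert)
  CO₂: 0 + 1(333.7) = 333.7
  H₂O: 0 + 2(333.7) = 667.3
Total out = 7699 mol/min; y_H₂O = 667.3 / 7699 = 0.08667.

0.0867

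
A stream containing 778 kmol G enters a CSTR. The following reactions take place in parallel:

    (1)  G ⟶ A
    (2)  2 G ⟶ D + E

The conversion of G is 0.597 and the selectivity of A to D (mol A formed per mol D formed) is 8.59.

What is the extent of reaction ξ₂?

ξ₂ = 43.9 kmol

Conversion of G: G consumed = 0.597 × 778 = 464.5 kmol = 1ξ₁ + 2ξ₂.
Selectivity: 1ξ₁ / (1ξ₂) = 8.59 → ξ₁ = 8.59 ξ₂.
Substitute: (1·8.59 + 2) ξ₂ = 464.5 → ξ₂ = 43.86 kmol, ξ₁ = 376.7 kmol.
Outlet amounts (n = n₀ + Σ ν·ξ):
  G: 778 − 1(376.7) − 2(43.86) = 313.5
  A: 0 + 1(376.7) = 376.7
  D: 0 + 1(43.86) = 43.86
  E: 0 + 1(43.86) = 43.86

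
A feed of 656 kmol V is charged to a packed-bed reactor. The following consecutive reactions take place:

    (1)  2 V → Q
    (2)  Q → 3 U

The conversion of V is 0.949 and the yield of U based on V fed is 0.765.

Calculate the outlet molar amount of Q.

144 kmol

Conversion of V: V consumed = 2ξ₁ = 0.949 × 656 → ξ₁ = 311.3 kmol.
Yield of U: 3ξ₂ / 656 = 0.765 → ξ₂ = 167.3 kmol.
Outlet amounts (n = n₀ + Σ ν·ξ):
  V: 656 − 2(311.3) = 33.46
  Q: 0 + 1(311.3) − 1(167.3) = 144
  U: 0 + 3(167.3) = 501.8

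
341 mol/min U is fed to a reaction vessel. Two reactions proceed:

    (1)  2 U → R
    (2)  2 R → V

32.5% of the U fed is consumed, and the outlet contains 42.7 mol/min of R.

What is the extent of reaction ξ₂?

Conversion of U: U consumed = 2ξ₁ = 0.325 × 341 → ξ₁ = 55.41 mol/min.
R balance: n_R = 0 + 1ξ₁ − 2ξ₂ = 42.7 → ξ₂ = (1·55.41 − 42.7)/2 = 6.356 mol/min.
Outlet amounts (n = n₀ + Σ ν·ξ):
  U: 341 − 2(55.41) = 230.2
  R: 0 + 1(55.41) − 2(6.356) = 42.7
  V: 0 + 1(6.356) = 6.356

ξ₂ = 6.36 mol/min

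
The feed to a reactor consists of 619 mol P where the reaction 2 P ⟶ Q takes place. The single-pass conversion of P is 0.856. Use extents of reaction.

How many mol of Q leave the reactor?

P reacted = 0.856 × 619 = 529.9 mol; ν_P = −2, so ξ = 529.9/2 = 264.9 mol.
Outlet amounts (n = n₀ + ν ξ):
  P: 619 − 2(264.9) = 89.14
  Q: 0 + 1(264.9) = 264.9

265 mol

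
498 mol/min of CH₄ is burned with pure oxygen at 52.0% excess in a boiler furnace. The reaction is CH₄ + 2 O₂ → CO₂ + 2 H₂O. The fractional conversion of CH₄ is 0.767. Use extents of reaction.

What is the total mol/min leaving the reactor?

2010 mol/min

Stoichiometric O₂ = 2 × 498 = 996 mol/min; O₂ fed = 996 × 1.520 = 1514 mol/min.
Fuel reacted = 0.767 × 498 → ξ = 382 mol/min.
Outlet (n = n₀ + ν ξ):
  CH₄: 498 − 1(382) = 116
  O₂: 1514 − 2(382) = 750
  CO₂: 0 + 1(382) = 382
  H₂O: 0 + 2(382) = 763.9
Total out = 116 + 750 + 382 + 763.9 = 2012 mol/min.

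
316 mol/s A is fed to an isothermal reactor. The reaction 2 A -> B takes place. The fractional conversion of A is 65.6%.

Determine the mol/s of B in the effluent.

A reacted = 0.656 × 316 = 207.3 mol/s; ν_A = −2, so ξ = 207.3/2 = 103.6 mol/s.
Outlet amounts (n = n₀ + ν ξ):
  A: 316 − 2(103.6) = 108.7
  B: 0 + 1(103.6) = 103.6

104 mol/s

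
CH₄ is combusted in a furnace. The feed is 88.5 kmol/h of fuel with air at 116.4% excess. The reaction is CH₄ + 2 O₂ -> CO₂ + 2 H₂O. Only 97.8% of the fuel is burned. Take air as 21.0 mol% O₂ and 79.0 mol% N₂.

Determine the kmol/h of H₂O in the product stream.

173 kmol/h

Stoichiometric O₂ = 2 × 88.5 = 177 kmol/h; O₂ fed = 177 × 2.164 = 383 kmol/h.
N₂ fed = 383 × 79/21 = 1441 kmol/h.
Fuel reacted = 0.978 × 88.5 → ξ = 86.55 kmol/h.
Outlet (n = n₀ + ν ξ):
  CH₄: 88.5 − 1(86.55) = 1.947
  O₂: 383 − 2(86.55) = 209.9
  N₂: 1441 (inert)
  CO₂: 0 + 1(86.55) = 86.55
  H₂O: 0 + 2(86.55) = 173.1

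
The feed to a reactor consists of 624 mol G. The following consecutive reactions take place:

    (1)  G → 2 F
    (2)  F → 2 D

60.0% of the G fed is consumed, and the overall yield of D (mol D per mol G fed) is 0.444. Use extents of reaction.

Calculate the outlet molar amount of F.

610 mol

Conversion of G: G consumed = 1ξ₁ = 0.6 × 624 → ξ₁ = 374.4 mol.
Yield of D: 2ξ₂ / 624 = 0.444 → ξ₂ = 138.5 mol.
Outlet amounts (n = n₀ + Σ ν·ξ):
  G: 624 − 1(374.4) = 249.6
  F: 0 + 2(374.4) − 1(138.5) = 610.3
  D: 0 + 2(138.5) = 277.1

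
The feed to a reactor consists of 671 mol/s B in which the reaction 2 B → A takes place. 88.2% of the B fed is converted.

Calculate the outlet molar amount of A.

296 mol/s

B reacted = 0.882 × 671 = 591.8 mol/s; ν_B = −2, so ξ = 591.8/2 = 295.9 mol/s.
Outlet amounts (n = n₀ + ν ξ):
  B: 671 − 2(295.9) = 79.18
  A: 0 + 1(295.9) = 295.9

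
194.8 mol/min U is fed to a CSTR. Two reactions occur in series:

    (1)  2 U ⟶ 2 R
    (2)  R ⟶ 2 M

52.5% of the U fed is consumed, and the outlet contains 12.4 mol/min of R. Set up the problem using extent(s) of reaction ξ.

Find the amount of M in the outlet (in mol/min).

180 mol/min

Conversion of U: U consumed = 2ξ₁ = 0.525 × 194.8 → ξ₁ = 51.14 mol/min.
R balance: n_R = 0 + 2ξ₁ − 1ξ₂ = 12.4 → ξ₂ = (2·51.14 − 12.4)/1 = 89.87 mol/min.
Outlet amounts (n = n₀ + Σ ν·ξ):
  U: 194.8 − 2(51.14) = 92.53
  R: 0 + 2(51.14) − 1(89.87) = 12.4
  M: 0 + 2(89.87) = 179.7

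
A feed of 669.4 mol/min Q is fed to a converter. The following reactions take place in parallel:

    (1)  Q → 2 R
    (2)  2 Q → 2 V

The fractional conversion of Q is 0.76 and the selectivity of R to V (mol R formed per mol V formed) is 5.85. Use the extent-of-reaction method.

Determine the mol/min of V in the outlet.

130 mol/min

Conversion of Q: Q consumed = 0.76 × 669.4 = 508.7 mol/min = 1ξ₁ + 2ξ₂.
Selectivity: 2ξ₁ / (2ξ₂) = 5.85 → ξ₁ = 5.85 ξ₂.
Substitute: (1·5.85 + 2) ξ₂ = 508.7 → ξ₂ = 64.81 mol/min, ξ₁ = 379.1 mol/min.
Outlet amounts (n = n₀ + Σ ν·ξ):
  Q: 669.4 − 1(379.1) − 2(64.81) = 160.7
  R: 0 + 2(379.1) = 758.3
  V: 0 + 2(64.81) = 129.6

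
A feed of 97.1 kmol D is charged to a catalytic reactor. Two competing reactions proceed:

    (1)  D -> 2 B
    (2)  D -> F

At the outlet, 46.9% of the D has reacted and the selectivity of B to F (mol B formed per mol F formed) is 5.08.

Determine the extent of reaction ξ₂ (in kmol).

Conversion of D: D consumed = 0.469 × 97.1 = 45.54 kmol = 1ξ₁ + 1ξ₂.
Selectivity: 2ξ₁ / (1ξ₂) = 5.08 → ξ₁ = 2.54 ξ₂.
Substitute: (1·2.54 + 1) ξ₂ = 45.54 → ξ₂ = 12.86 kmol, ξ₁ = 32.68 kmol.
Outlet amounts (n = n₀ + Σ ν·ξ):
  D: 97.1 − 1(32.68) − 1(12.86) = 51.56
  B: 0 + 2(32.68) = 65.35
  F: 0 + 1(12.86) = 12.86

ξ₂ = 12.9 kmol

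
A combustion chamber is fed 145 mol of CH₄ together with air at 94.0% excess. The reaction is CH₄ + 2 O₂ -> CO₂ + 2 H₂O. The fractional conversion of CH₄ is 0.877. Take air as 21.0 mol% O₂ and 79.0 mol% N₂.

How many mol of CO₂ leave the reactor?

127 mol

Stoichiometric O₂ = 2 × 145 = 290 mol; O₂ fed = 290 × 1.940 = 562.6 mol.
N₂ fed = 562.6 × 79/21 = 2116 mol.
Fuel reacted = 0.877 × 145 → ξ = 127.2 mol.
Outlet (n = n₀ + ν ξ):
  CH₄: 145 − 1(127.2) = 17.83
  O₂: 562.6 − 2(127.2) = 308.3
  N₂: 2116 (inert)
  CO₂: 0 + 1(127.2) = 127.2
  H₂O: 0 + 2(127.2) = 254.3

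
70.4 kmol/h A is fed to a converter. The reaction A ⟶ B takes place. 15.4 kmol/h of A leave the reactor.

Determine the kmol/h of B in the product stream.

55 kmol/h

For A: n = n₀ − 1ξ → 15.4 = 70.4 − 1ξ, giving ξ = 55 kmol/h.
Outlet amounts (n = n₀ + ν ξ):
  A: 70.4 − 1(55) = 15.4
  B: 0 + 1(55) = 55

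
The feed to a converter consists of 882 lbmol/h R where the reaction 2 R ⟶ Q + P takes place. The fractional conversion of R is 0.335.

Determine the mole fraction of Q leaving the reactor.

R reacted = 0.335 × 882 = 295.5 lbmol/h; ν_R = −2, so ξ = 295.5/2 = 147.7 lbmol/h.
Outlet amounts (n = n₀ + ν ξ):
  R: 882 − 2(147.7) = 586.5
  Q: 0 + 1(147.7) = 147.7
  P: 0 + 1(147.7) = 147.7
Total out = 882 lbmol/h; y_Q = 147.7 / 882 = 0.1675.

0.168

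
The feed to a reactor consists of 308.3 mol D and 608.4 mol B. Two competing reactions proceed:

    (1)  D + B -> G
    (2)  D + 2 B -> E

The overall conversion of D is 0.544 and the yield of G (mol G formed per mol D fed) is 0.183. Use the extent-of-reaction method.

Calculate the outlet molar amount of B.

Yield of G: 1ξ₁ / 308.3 = 0.183 → ξ₁ = 56.42 mol.
Conversion of D: 1ξ₁ + 1ξ₂ = 0.544 × 308.3 = 167.7 → ξ₂ = 111.3 mol.
Outlet amounts (n = n₀ + Σ ν·ξ):
  D: 308.3 − 1(56.42) − 1(111.3) = 140.6
  B: 608.4 − 1(56.42) − 2(111.3) = 329.4
  G: 0 + 1(56.42) = 56.42
  E: 0 + 1(111.3) = 111.3

329 mol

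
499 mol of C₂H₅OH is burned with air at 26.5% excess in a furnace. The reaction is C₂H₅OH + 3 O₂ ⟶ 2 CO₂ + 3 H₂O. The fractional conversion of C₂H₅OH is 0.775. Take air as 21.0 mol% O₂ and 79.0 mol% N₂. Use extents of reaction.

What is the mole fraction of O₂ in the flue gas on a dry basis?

Stoichiometric O₂ = 3 × 499 = 1497 mol; O₂ fed = 1497 × 1.265 = 1894 mol.
N₂ fed = 1894 × 79/21 = 7124 mol.
Fuel reacted = 0.775 × 499 → ξ = 386.7 mol.
Outlet (n = n₀ + ν ξ):
  C₂H₅OH: 499 − 1(386.7) = 112.3
  O₂: 1894 − 3(386.7) = 733.5
  N₂: 7124 (inert)
  CO₂: 0 + 2(386.7) = 773.5
  H₂O: 0 + 3(386.7) = 1160
Dry total = 8743 mol; y_O₂ (dry) = 733.5 / 8743 = 0.0839.

0.0839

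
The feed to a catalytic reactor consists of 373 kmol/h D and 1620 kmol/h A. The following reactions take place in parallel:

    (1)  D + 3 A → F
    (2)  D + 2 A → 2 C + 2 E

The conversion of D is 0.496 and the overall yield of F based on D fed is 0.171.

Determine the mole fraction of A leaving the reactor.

0.617

Yield of F: 1ξ₁ / 373 = 0.171 → ξ₁ = 63.78 kmol/h.
Conversion of D: 1ξ₁ + 1ξ₂ = 0.496 × 373 = 185 → ξ₂ = 121.2 kmol/h.
Outlet amounts (n = n₀ + Σ ν·ξ):
  D: 373 − 1(63.78) − 1(121.2) = 188
  A: 1620 − 3(63.78) − 2(121.2) = 1186
  F: 0 + 1(63.78) = 63.78
  C: 0 + 2(121.2) = 242.4
  E: 0 + 2(121.2) = 242.4
Total out = 1923 kmol/h; y_A = 1186 / 1923 = 0.6169.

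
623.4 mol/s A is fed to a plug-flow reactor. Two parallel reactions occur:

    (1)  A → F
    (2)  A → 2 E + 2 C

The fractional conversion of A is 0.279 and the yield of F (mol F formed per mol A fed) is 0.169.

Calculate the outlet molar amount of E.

Yield of F: 1ξ₁ / 623.4 = 0.169 → ξ₁ = 105.4 mol/s.
Conversion of A: 1ξ₁ + 1ξ₂ = 0.279 × 623.4 = 173.9 → ξ₂ = 68.57 mol/s.
Outlet amounts (n = n₀ + Σ ν·ξ):
  A: 623.4 − 1(105.4) − 1(68.57) = 449.5
  F: 0 + 1(105.4) = 105.4
  E: 0 + 2(68.57) = 137.1
  C: 0 + 2(68.57) = 137.1

137 mol/s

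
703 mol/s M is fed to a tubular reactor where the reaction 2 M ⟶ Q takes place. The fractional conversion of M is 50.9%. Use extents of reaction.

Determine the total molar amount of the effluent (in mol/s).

524 mol/s

M reacted = 0.509 × 703 = 357.8 mol/s; ν_M = −2, so ξ = 357.8/2 = 178.9 mol/s.
Outlet amounts (n = n₀ + ν ξ):
  M: 703 − 2(178.9) = 345.2
  Q: 0 + 1(178.9) = 178.9
Total out = 345.2 + 178.9 = 524.1 mol/s.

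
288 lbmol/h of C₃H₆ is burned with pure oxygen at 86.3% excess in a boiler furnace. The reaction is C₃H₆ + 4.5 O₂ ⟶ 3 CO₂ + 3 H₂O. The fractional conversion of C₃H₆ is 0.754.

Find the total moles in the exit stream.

2810 lbmol/h

Stoichiometric O₂ = 4.5 × 288 = 1296 lbmol/h; O₂ fed = 1296 × 1.863 = 2414 lbmol/h.
Fuel reacted = 0.754 × 288 → ξ = 217.2 lbmol/h.
Outlet (n = n₀ + ν ξ):
  C₃H₆: 288 − 1(217.2) = 70.85
  O₂: 2414 − 4.5(217.2) = 1437
  CO₂: 0 + 3(217.2) = 651.5
  H₂O: 0 + 3(217.2) = 651.5
Total out = 70.85 + 1437 + 651.5 + 651.5 = 2811 lbmol/h.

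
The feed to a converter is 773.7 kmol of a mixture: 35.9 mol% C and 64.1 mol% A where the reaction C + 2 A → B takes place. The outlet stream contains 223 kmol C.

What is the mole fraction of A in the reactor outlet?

0.582

For C: n = n₀ − 1ξ → 223 = 277.8 − 1ξ, giving ξ = 54.76 kmol.
Outlet amounts (n = n₀ + ν ξ):
  C: 277.8 − 1(54.76) = 223
  A: 495.9 − 2(54.76) = 386.4
  B: 0 + 1(54.76) = 54.76
Total out = 664.2 kmol; y_A = 386.4 / 664.2 = 0.5818.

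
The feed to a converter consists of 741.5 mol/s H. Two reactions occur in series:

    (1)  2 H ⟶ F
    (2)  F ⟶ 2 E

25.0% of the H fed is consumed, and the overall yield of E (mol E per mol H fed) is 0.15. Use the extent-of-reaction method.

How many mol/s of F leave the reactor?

Conversion of H: H consumed = 2ξ₁ = 0.25 × 741.5 → ξ₁ = 92.69 mol/s.
Yield of E: 2ξ₂ / 741.5 = 0.15 → ξ₂ = 55.61 mol/s.
Outlet amounts (n = n₀ + Σ ν·ξ):
  H: 741.5 − 2(92.69) = 556.1
  F: 0 + 1(92.69) − 1(55.61) = 37.08
  E: 0 + 2(55.61) = 111.2

37.1 mol/s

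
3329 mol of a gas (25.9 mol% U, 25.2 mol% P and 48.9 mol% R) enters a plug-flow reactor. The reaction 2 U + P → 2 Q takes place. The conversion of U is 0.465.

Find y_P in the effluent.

0.204

U reacted = 0.465 × 862.2 = 400.9 mol; ν_U = −2, so ξ = 400.9/2 = 200.5 mol.
Outlet amounts (n = n₀ + ν ξ):
  U: 862.2 − 2(200.5) = 461.3
  P: 838.9 − 1(200.5) = 638.4
  Q: 0 + 2(200.5) = 400.9
  R: 1628 (inert)
Total out = 3129 mol; y_P = 638.4 / 3129 = 0.2041.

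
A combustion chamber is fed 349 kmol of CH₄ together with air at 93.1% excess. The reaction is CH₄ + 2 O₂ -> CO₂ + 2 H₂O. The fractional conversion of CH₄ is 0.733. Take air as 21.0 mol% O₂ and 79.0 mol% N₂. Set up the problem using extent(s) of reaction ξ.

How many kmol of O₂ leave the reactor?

Stoichiometric O₂ = 2 × 349 = 698 kmol; O₂ fed = 698 × 1.931 = 1348 kmol.
N₂ fed = 1348 × 79/21 = 5070 kmol.
Fuel reacted = 0.733 × 349 → ξ = 255.8 kmol.
Outlet (n = n₀ + ν ξ):
  CH₄: 349 − 1(255.8) = 93.18
  O₂: 1348 − 2(255.8) = 836.2
  N₂: 5070 (inert)
  CO₂: 0 + 1(255.8) = 255.8
  H₂O: 0 + 2(255.8) = 511.6

836 kmol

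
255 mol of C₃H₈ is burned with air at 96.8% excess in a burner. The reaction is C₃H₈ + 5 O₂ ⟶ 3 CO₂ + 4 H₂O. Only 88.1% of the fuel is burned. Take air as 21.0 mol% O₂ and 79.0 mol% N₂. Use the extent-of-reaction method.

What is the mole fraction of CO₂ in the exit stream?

0.0542

Stoichiometric O₂ = 5 × 255 = 1275 mol; O₂ fed = 1275 × 1.968 = 2509 mol.
N₂ fed = 2509 × 79/21 = 9439 mol.
Fuel reacted = 0.881 × 255 → ξ = 224.7 mol.
Outlet (n = n₀ + ν ξ):
  C₃H₈: 255 − 1(224.7) = 30.34
  O₂: 2509 − 5(224.7) = 1386
  N₂: 9439 (inert)
  CO₂: 0 + 3(224.7) = 674
  H₂O: 0 + 4(224.7) = 898.6
Total out = 12430 mol; y_CO₂ = 674 / 12430 = 0.05423.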